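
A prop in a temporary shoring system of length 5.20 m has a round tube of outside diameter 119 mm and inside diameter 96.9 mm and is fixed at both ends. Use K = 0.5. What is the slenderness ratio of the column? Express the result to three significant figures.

d_o = 119 mm, d_i = 96.9 mm
I = π(d_o⁴ − d_i⁴)/64 = π(119⁴ − 96.90⁴)/64 = 5.516×10^6 mm⁴
A = 3.747×10^3 mm²;  r_min = √(I/A) = √(5.516×10^6/3.747×10^3) = 38.37 mm
L_e = K·L = 0.5 × 5.20 m = 2.600 m = 2600.0 mm
λ = L_e / r_min = 2600.0 / 38.37 = 67.8

λ ≈ 67.8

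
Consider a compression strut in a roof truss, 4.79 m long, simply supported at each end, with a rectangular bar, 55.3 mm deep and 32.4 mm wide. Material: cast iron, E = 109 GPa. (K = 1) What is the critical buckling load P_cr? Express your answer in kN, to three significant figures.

Buckling occurs about the weak axis: I_min = h·b³/12 with b = 32.4 mm (the shorter side).
I_min = 55.3×32.4³/12 = 1.567×10^5 mm⁴
I = 1.567×10^5 mm⁴ = 1.567×10^-7 m⁴
Effective length L_e = K·L = 1 × 4.79 = 4.790 m
P_cr = π²EI / L_e² = π² × 109×10⁹ × 1.567×10^-7 / 4.790² = 7.349×10^3 N

P_cr ≈ 7.35 kN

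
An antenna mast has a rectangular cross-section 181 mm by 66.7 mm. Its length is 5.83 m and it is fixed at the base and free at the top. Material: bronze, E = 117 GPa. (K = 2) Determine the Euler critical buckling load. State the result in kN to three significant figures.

P_cr ≈ 38.0 kN

Buckling occurs about the weak axis: I_min = h·b³/12 with b = 66.7 mm (the shorter side).
I_min = 181×66.7³/12 = 4.476×10^6 mm⁴
I = 4.476×10^6 mm⁴ = 4.476×10^-6 m⁴
Effective length L_e = K·L = 2 × 5.83 = 11.66 m
P_cr = π²EI / L_e² = π² × 117×10⁹ × 4.476×10^-6 / 11.66² = 3.802×10^4 N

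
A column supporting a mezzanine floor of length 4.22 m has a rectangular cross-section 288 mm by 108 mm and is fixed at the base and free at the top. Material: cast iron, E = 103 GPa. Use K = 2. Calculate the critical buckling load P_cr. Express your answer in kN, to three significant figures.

Buckling occurs about the weak axis: I_min = h·b³/12 with b = 108 mm (the shorter side).
I_min = 288×108³/12 = 3.023×10^7 mm⁴
I = 3.023×10^7 mm⁴ = 3.023×10^-5 m⁴
Effective length L_e = K·L = 2 × 4.22 = 8.440 m
P_cr = π²EI / L_e² = π² × 103×10⁹ × 3.023×10^-5 / 8.440² = 4.315×10^5 N

P_cr ≈ 431 kN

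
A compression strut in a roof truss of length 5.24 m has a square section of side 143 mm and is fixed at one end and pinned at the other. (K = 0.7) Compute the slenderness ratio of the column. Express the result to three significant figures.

For a square r = a/√12 = 143/√12 = 41.28 mm
L_e = K·L = 0.7 × 5.24 m = 3.668 m = 3668.0 mm
λ = L_e / r_min = 3668.0 / 41.28 = 88.9

λ ≈ 88.9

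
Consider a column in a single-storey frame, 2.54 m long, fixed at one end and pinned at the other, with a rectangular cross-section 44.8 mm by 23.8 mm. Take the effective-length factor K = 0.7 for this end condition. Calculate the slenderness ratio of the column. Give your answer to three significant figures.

λ ≈ 259

For a rectangle r_min = b/√12 = 23.8/√12 = 6.870 mm
L_e = K·L = 0.7 × 2.54 m = 1.778 m = 1778.0 mm
λ = L_e / r_min = 1778.0 / 6.870 = 259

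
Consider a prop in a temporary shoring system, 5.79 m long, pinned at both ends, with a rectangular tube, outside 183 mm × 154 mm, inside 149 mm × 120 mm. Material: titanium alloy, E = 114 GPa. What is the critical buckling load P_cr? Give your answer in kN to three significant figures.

P_cr ≈ 1150 kN

Weak-axis I_min = (h_o·b_o³ − h_i·b_i³)/12 with b_o = 154, b_i = 120.0 mm (shorter outer/inner sides).
I_min = (183×154³ − 149.0×120.0³)/12 = 3.424×10^7 mm⁴
I = 3.424×10^7 mm⁴ = 3.424×10^-5 m⁴
Effective length L_e = K·L = 1 × 5.79 = 5.790 m
P_cr = π²EI / L_e² = π² × 114×10⁹ × 3.424×10^-5 / 5.790² = 1.149×10^6 N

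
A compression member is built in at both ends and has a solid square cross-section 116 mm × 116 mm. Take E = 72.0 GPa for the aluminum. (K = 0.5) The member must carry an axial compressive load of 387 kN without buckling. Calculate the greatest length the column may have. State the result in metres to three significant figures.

I = a⁴/12 = 116⁴/12 = 1.509×10^7 mm⁴
I = 1.509×10^-5 m⁴
At the buckling limit P_cr = P = 3.870×10^5 N
From P_cr = π²EI/(K·L)²:  L = (1/K)·√(π²EI/P_cr) = (1/0.5)·√(π²×7.20×10^10×1.509×10^-5/3.870×10^5)
L = 10.5 m

L_max ≈ 10.5 m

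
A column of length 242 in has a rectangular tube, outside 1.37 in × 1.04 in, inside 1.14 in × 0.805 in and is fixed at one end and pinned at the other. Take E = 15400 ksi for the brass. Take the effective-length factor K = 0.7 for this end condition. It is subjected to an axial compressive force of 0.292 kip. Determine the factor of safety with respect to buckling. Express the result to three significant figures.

Weak-axis I_min = (h_o·b_o³ − h_i·b_i³)/12 with b_o = 1.04, b_i = 0.8050 in (shorter outer/inner sides).
I_min = (1.37×1.04³ − 1.140×0.8050³)/12 = 7.886×10^-2 in⁴
Effective length L_e = K·L = 0.7 × 242 = 169.4 in
P_cr = π²EI / L_e² = π² × 15400×10³ × 7.886×10^-2 / 169.4² = 417.7 lb
Factor of safety n = P_cr / P = 0.41771 / 0.292 = 1.43

n ≈ 1.43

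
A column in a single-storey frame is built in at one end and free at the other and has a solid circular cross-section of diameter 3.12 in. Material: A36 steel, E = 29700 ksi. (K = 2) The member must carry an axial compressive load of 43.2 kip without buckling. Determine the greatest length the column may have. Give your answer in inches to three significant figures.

I = πd⁴/64 = π×3.12⁴/64 = 4.651 in⁴
At the buckling limit P_cr = P = 4.320×10^4 lb
From P_cr = π²EI/(K·L)²:  L = (1/K)·√(π²EI/P_cr) = (1/2)·√(π²×2.97×10^7×4.651/4.320×10^4)
L = 88.8 in

L_max ≈ 88.8 in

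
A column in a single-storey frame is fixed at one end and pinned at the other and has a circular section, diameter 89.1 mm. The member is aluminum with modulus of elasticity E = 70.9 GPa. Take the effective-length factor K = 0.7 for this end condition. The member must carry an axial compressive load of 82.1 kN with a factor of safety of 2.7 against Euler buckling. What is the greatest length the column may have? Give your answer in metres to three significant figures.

L_max ≈ 4.46 m

I = πd⁴/64 = π×89.1⁴/64 = 3.094×10^6 mm⁴
I = 3.094×10^-6 m⁴
Required critical load P_cr = n·P = 2.7 × 82.1 = 221.7 kN = 2.217×10^5 N
From P_cr = π²EI/(K·L)²:  L = (1/K)·√(π²EI/P_cr) = (1/0.7)·√(π²×7.09×10^10×3.094×10^-6/2.217×10^5)
L = 4.46 m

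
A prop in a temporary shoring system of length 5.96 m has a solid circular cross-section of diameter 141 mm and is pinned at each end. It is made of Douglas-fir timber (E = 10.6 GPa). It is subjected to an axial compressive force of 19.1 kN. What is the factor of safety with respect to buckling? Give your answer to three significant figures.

I = πd⁴/64 = π×141⁴/64 = 1.940×10^7 mm⁴
I = 1.940×10^7 mm⁴ = 1.940×10^-5 m⁴
Effective length L_e = K·L = 1 × 5.96 = 5.960 m
P_cr = π²EI / L_e² = π² × 10.6×10⁹ × 1.940×10^-5 / 5.960² = 5.714×10^4 N
Factor of safety n = P_cr / P = 57.143 / 19.1 = 2.99

n ≈ 2.99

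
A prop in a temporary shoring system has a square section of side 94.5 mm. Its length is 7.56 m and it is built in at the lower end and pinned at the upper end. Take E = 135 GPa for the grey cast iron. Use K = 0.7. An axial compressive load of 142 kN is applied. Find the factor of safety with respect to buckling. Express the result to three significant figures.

n ≈ 2.23

I = a⁴/12 = 94.5⁴/12 = 6.646×10^6 mm⁴
I = 6.646×10^6 mm⁴ = 6.646×10^-6 m⁴
Effective length L_e = K·L = 0.7 × 7.56 = 5.292 m
P_cr = π²EI / L_e² = π² × 135×10⁹ × 6.646×10^-6 / 5.292² = 3.162×10^5 N
Factor of safety n = P_cr / P = 316.18 / 142 = 2.23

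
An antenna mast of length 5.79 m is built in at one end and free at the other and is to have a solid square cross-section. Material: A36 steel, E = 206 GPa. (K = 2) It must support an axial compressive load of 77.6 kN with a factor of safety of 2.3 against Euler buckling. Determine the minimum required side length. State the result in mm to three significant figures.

Required P_cr = n·P = 2.3 × 77.6 = 178.5 kN
L_e = K·L = 2 × 5.79 = 11.58 m
Required I = P_cr·L_e²/(π²E) = 1.785×10^5 × 11.58² / (π² × 2.06×10^11) = 1.177×10^-5 m⁴
I_req = 1.177×10^7 mm⁴
Solid square: I = a⁴/12  ⇒  a = (12I)^(1/4) = (12×1.177×10^7)^(1/4) = 109 mm

a ≈ 109 mm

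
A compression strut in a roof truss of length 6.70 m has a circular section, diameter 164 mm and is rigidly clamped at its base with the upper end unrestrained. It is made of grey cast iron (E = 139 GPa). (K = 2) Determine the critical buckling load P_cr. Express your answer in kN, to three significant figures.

I = πd⁴/64 = π×164⁴/64 = 3.551×10^7 mm⁴
I = 3.551×10^7 mm⁴ = 3.551×10^-5 m⁴
Effective length L_e = K·L = 2 × 6.70 = 13.40 m
P_cr = π²EI / L_e² = π² × 139×10⁹ × 3.551×10^-5 / 13.40² = 2.713×10^5 N

P_cr ≈ 271 kN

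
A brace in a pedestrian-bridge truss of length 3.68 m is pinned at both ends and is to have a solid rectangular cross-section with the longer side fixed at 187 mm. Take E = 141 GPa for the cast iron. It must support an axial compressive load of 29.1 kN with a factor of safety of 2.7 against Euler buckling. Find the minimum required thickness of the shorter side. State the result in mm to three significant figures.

Required P_cr = n·P = 2.7 × 29.1 = 78.57 kN
L_e = K·L = 1 × 3.68 = 3.680 m
Required I = P_cr·L_e²/(π²E) = 7.857×10^4 × 3.680² / (π² × 1.41×10^11) = 7.646×10^-7 m⁴
I_req = 7.646×10^5 mm⁴
Rectangle, weak axis: I_min = h·b³/12 with h = 187 mm fixed  ⇒  b = (12I/h)^(1/3) = 36.6 mm

b ≈ 36.6 mm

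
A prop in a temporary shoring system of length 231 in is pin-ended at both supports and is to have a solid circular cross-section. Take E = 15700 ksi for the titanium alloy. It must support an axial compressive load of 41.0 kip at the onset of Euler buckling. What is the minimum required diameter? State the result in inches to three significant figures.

L_e = K·L = 1 × 231 = 231.0 in
Required I = P_cr·L_e²/(π²E) = 4.100×10^4 × 231.0² / (π² × 1.57×10^7) = 14.12 in⁴
Solid circle: I = πd⁴/64  ⇒  d = (64I/π)^(1/4) = (64×14.12/π)^(1/4) = 4.12 in

d ≈ 4.12 in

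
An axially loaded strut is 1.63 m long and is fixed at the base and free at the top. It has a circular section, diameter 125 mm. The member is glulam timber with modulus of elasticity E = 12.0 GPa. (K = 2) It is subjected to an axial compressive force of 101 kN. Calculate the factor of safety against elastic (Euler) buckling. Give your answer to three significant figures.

n ≈ 1.32

I = πd⁴/64 = π×125⁴/64 = 1.198×10^7 mm⁴
I = 1.198×10^7 mm⁴ = 1.198×10^-5 m⁴
Effective length L_e = K·L = 2 × 1.63 = 3.260 m
P_cr = π²EI / L_e² = π² × 12.0×10⁹ × 1.198×10^-5 / 3.260² = 1.336×10^5 N
Factor of safety n = P_cr / P = 133.55 / 101 = 1.32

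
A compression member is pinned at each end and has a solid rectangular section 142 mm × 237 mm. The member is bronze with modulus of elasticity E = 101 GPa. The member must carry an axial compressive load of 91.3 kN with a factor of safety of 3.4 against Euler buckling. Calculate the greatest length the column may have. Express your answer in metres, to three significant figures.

Buckling occurs about the weak axis: I_min = h·b³/12 with b = 142 mm (the shorter side).
I_min = 237×142³/12 = 5.655×10^7 mm⁴
I = 5.655×10^-5 m⁴
Required critical load P_cr = n·P = 3.4 × 91.3 = 310.4 kN = 3.104×10^5 N
From P_cr = π²EI/(K·L)²:  L = (1/K)·√(π²EI/P_cr) = (1/1)·√(π²×1.01×10^11×5.655×10^-5/3.104×10^5)
L = 13.5 m

L_max ≈ 13.5 m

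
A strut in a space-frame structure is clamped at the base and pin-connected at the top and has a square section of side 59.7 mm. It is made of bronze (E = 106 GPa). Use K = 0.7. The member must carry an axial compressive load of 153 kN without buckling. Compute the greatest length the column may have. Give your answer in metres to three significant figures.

L_max ≈ 3.84 m

I = a⁴/12 = 59.7⁴/12 = 1.059×10^6 mm⁴
I = 1.059×10^-6 m⁴
At the buckling limit P_cr = P = 1.530×10^5 N
From P_cr = π²EI/(K·L)²:  L = (1/K)·√(π²EI/P_cr) = (1/0.7)·√(π²×1.06×10^11×1.059×10^-6/1.530×10^5)
L = 3.84 m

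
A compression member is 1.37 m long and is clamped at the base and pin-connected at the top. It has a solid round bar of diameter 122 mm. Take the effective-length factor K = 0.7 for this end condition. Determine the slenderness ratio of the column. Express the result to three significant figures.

λ ≈ 31.4

I = πd⁴/64 = π×122⁴/64 = 1.087×10^7 mm⁴
A = 1.169×10^4 mm²;  r_min = √(I/A) = √(1.087×10^7/1.169×10^4) = 30.50 mm
L_e = K·L = 0.7 × 1.37 m = 0.9590 m = 959.00 mm
λ = L_e / r_min = 959.00 / 30.50 = 31.4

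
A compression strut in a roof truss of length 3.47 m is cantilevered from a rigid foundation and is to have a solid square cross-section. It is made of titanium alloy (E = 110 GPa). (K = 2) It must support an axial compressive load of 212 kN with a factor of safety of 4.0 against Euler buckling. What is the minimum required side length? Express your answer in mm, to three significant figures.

a ≈ 146 mm

Required P_cr = n·P = 4.0 × 212 = 848.0 kN
L_e = K·L = 2 × 3.47 = 6.940 m
Required I = P_cr·L_e²/(π²E) = 8.480×10^5 × 6.940² / (π² × 1.10×10^11) = 3.762×10^-5 m⁴
I_req = 3.762×10^7 mm⁴
Solid square: I = a⁴/12  ⇒  a = (12I)^(1/4) = (12×3.762×10^7)^(1/4) = 146 mm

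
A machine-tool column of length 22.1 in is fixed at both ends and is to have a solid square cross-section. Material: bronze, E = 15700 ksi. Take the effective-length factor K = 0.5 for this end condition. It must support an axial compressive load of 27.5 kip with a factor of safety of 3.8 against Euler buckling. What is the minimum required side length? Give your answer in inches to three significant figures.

a ≈ 0.997 in

Required P_cr = n·P = 3.8 × 27.5 = 104.5 kip
L_e = K·L = 0.5 × 22.1 = 11.05 in
Required I = P_cr·L_e²/(π²E) = 1.045×10^5 × 11.05² / (π² × 1.57×10^7) = 8.235×10^-2 in⁴
Solid square: I = a⁴/12  ⇒  a = (12I)^(1/4) = (12×8.235×10^-2)^(1/4) = 0.997 in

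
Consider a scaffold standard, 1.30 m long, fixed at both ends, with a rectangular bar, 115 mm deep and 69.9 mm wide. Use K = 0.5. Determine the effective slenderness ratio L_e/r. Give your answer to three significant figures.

λ ≈ 32.2

Buckling occurs about the weak axis: I_min = h·b³/12 with b = 69.9 mm (the shorter side).
I_min = 115×69.9³/12 = 3.273×10^6 mm⁴
A = 8.039×10^3 mm²;  r_min = √(I/A) = √(3.273×10^6/8.039×10^3) = 20.18 mm
L_e = K·L = 0.5 × 1.30 m = 0.6500 m = 650.00 mm
λ = L_e / r_min = 650.00 / 20.18 = 32.2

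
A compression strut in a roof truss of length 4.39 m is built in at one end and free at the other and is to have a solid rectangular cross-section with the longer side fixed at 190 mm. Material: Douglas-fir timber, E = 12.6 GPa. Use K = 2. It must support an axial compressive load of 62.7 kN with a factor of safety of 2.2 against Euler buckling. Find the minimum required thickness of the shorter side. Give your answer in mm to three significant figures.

Required P_cr = n·P = 2.2 × 62.7 = 137.9 kN
L_e = K·L = 2 × 4.39 = 8.780 m
Required I = P_cr·L_e²/(π²E) = 1.379×10^5 × 8.780² / (π² × 1.26×10^10) = 8.551×10^-5 m⁴
I_req = 8.551×10^7 mm⁴
Rectangle, weak axis: I_min = h·b³/12 with h = 190 mm fixed  ⇒  b = (12I/h)^(1/3) = 175 mm

b ≈ 175 mm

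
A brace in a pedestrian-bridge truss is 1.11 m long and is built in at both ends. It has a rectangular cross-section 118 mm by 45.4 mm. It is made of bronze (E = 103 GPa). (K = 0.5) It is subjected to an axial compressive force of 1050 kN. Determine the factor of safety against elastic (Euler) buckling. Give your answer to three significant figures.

Buckling occurs about the weak axis: I_min = h·b³/12 with b = 45.4 mm (the shorter side).
I_min = 118×45.4³/12 = 9.202×10^5 mm⁴
I = 9.202×10^5 mm⁴ = 9.202×10^-7 m⁴
Effective length L_e = K·L = 0.5 × 1.11 = 0.5550 m
P_cr = π²EI / L_e² = π² × 103×10⁹ × 9.202×10^-7 / 0.5550² = 3.037×10^6 N
Factor of safety n = P_cr / P = 3036.8 / 1050 = 2.89

n ≈ 2.89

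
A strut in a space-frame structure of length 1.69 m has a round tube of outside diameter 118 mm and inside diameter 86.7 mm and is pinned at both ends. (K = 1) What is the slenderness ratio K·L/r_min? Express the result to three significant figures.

λ ≈ 46.2

d_o = 118 mm, d_i = 86.7 mm
I = π(d_o⁴ − d_i⁴)/64 = π(118⁴ − 86.70⁴)/64 = 6.743×10^6 mm⁴
A = 5.032×10^3 mm²;  r_min = √(I/A) = √(6.743×10^6/5.032×10^3) = 36.61 mm
L_e = K·L = 1 × 1.69 m = 1.690 m = 1690.0 mm
λ = L_e / r_min = 1690.0 / 36.61 = 46.2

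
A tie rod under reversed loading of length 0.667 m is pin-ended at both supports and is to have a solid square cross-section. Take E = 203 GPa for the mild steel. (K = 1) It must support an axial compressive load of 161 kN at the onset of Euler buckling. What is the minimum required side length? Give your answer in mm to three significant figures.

a ≈ 25.6 mm

L_e = K·L = 1 × 0.667 = 0.6670 m
Required I = P_cr·L_e²/(π²E) = 1.610×10^5 × 0.6670² / (π² × 2.03×10^11) = 3.575×10^-8 m⁴
I_req = 3.575×10^4 mm⁴
Solid square: I = a⁴/12  ⇒  a = (12I)^(1/4) = (12×3.575×10^4)^(1/4) = 25.6 mm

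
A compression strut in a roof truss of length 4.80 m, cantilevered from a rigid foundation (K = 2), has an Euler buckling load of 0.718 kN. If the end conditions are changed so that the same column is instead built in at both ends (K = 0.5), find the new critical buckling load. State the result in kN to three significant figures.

P_cr ∝ 1/K², so P_cr,new = P_cr,old × (K_old/K_new)² = 0.718 × (2/0.5)²
= 0.718 × 16.00 = 11.5 kN

P_cr ≈ 11.5 kN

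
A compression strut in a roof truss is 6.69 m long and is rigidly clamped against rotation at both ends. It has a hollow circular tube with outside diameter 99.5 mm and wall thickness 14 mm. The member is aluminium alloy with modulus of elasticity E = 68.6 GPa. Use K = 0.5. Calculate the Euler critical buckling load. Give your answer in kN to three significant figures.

P_cr ≈ 214 kN

Inner diameter d_i = 99.5 − 2×14 = 71.50 mm
I = π(d_o⁴ − d_i⁴)/64 = π(99.5⁴ − 71.50⁴)/64 = 3.528×10^6 mm⁴
I = 3.528×10^6 mm⁴ = 3.528×10^-6 m⁴
Effective length L_e = K·L = 0.5 × 6.69 = 3.345 m
P_cr = π²EI / L_e² = π² × 68.6×10⁹ × 3.528×10^-6 / 3.345² = 2.135×10^5 N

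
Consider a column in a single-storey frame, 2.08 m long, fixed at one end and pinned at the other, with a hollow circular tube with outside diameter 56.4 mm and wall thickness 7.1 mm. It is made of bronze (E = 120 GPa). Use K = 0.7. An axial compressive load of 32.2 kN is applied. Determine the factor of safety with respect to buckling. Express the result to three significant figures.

Inner diameter d_i = 56.4 − 2×7.1 = 42.20 mm
I = π(d_o⁴ − d_i⁴)/64 = π(56.4⁴ − 42.20⁴)/64 = 3.410×10^5 mm⁴
I = 3.410×10^5 mm⁴ = 3.410×10^-7 m⁴
Effective length L_e = K·L = 0.7 × 2.08 = 1.456 m
P_cr = π²EI / L_e² = π² × 120×10⁹ × 3.410×10^-7 / 1.456² = 1.905×10^5 N
Factor of safety n = P_cr / P = 190.52 / 32.2 = 5.92

n ≈ 5.92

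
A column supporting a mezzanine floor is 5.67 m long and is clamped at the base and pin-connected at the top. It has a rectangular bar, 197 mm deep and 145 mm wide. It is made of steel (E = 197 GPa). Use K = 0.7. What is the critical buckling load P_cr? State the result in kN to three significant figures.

P_cr ≈ 6180 kN

Buckling occurs about the weak axis: I_min = h·b³/12 with b = 145 mm (the shorter side).
I_min = 197×145³/12 = 5.005×10^7 mm⁴
I = 5.005×10^7 mm⁴ = 5.005×10^-5 m⁴
Effective length L_e = K·L = 0.7 × 5.67 = 3.969 m
P_cr = π²EI / L_e² = π² × 197×10⁹ × 5.005×10^-5 / 3.969² = 6.177×10^6 N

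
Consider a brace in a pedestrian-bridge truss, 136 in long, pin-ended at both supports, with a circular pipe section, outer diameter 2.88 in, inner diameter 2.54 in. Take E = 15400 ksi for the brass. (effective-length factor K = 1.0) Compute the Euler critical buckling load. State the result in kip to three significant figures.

P_cr ≈ 11.0 kip

d_o = 2.88 in, d_i = 2.54 in
I = π(d_o⁴ − d_i⁴)/64 = π(2.88⁴ − 2.540⁴)/64 = 1.334 in⁴
Effective length L_e = K·L = 1 × 136 = 136.0 in
P_cr = π²EI / L_e² = π² × 15400×10³ × 1.334 / 136.0² = 1.096×10^4 lb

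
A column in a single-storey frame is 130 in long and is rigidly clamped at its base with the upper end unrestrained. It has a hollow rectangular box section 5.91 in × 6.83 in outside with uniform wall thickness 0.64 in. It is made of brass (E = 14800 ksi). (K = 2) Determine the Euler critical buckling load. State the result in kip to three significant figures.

Inner dimensions: h_i = 6.83 − 2×0.64 = 5.550 in, b_i = 5.91 − 2×0.64 = 4.630 in
Weak-axis I_min = (h_o·b_o³ − h_i·b_i³)/12 with b_o = 5.91, b_i = 4.630 in (shorter outer/inner sides).
I_min = (6.83×5.91³ − 5.550×4.630³)/12 = 71.59 in⁴
Effective length L_e = K·L = 2 × 130 = 260.0 in
P_cr = π²EI / L_e² = π² × 14800×10³ × 71.59 / 260.0² = 1.547×10^5 lb

P_cr ≈ 155 kip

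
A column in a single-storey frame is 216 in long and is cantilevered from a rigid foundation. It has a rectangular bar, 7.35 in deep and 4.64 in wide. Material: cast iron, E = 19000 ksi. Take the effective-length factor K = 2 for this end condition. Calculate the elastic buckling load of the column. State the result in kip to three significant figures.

Buckling occurs about the weak axis: I_min = h·b³/12 with b = 4.64 in (the shorter side).
I_min = 7.35×4.64³/12 = 61.19 in⁴
Effective length L_e = K·L = 2 × 216 = 432.0 in
P_cr = π²EI / L_e² = π² × 19000×10³ × 61.19 / 432.0² = 6.148×10^4 lb

P_cr ≈ 61.5 kip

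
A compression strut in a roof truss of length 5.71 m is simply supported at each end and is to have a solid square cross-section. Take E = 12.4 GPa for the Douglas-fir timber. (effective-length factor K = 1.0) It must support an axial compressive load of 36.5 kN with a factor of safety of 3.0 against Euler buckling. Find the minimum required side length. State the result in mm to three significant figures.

a ≈ 137 mm

Required P_cr = n·P = 3.0 × 36.5 = 109.5 kN
L_e = K·L = 1 × 5.71 = 5.710 m
Required I = P_cr·L_e²/(π²E) = 1.095×10^5 × 5.710² / (π² × 1.24×10^10) = 2.917×10^-5 m⁴
I_req = 2.917×10^7 mm⁴
Solid square: I = a⁴/12  ⇒  a = (12I)^(1/4) = (12×2.917×10^7)^(1/4) = 137 mm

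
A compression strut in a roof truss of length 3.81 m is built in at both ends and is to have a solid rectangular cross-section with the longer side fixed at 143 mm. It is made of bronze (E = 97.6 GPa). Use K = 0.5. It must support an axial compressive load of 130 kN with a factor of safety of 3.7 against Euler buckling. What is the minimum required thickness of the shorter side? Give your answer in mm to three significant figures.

b ≈ 53.4 mm

Required P_cr = n·P = 3.7 × 130 = 481.0 kN
L_e = K·L = 0.5 × 3.81 = 1.905 m
Required I = P_cr·L_e²/(π²E) = 4.810×10^5 × 1.905² / (π² × 9.76×10^10) = 1.812×10^-6 m⁴
I_req = 1.812×10^6 mm⁴
Rectangle, weak axis: I_min = h·b³/12 with h = 143 mm fixed  ⇒  b = (12I/h)^(1/3) = 53.4 mm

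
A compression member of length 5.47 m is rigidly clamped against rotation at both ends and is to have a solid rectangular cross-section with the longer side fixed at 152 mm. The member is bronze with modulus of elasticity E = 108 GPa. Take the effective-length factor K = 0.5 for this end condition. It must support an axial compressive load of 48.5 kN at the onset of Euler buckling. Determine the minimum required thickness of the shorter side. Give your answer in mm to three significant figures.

L_e = K·L = 0.5 × 5.47 = 2.735 m
Required I = P_cr·L_e²/(π²E) = 4.850×10^4 × 2.735² / (π² × 1.08×10^11) = 3.404×10^-7 m⁴
I_req = 3.404×10^5 mm⁴
Rectangle, weak axis: I_min = h·b³/12 with h = 152 mm fixed  ⇒  b = (12I/h)^(1/3) = 30.0 mm

b ≈ 30.0 mm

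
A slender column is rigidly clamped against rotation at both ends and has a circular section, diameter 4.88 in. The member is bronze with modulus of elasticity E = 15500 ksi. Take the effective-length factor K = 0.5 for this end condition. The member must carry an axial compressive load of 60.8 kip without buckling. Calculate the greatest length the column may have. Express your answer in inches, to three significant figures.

L_max ≈ 529 in

I = πd⁴/64 = π×4.88⁴/64 = 27.84 in⁴
At the buckling limit P_cr = P = 6.080×10^4 lb
From P_cr = π²EI/(K·L)²:  L = (1/K)·√(π²EI/P_cr) = (1/0.5)·√(π²×1.55×10^7×27.84/6.080×10^4)
L = 529 in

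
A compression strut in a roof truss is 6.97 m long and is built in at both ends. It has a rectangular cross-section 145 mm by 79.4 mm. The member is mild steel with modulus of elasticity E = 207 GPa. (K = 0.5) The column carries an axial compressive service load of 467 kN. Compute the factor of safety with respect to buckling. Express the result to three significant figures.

n ≈ 2.18

Buckling occurs about the weak axis: I_min = h·b³/12 with b = 79.4 mm (the shorter side).
I_min = 145×79.4³/12 = 6.049×10^6 mm⁴
I = 6.049×10^6 mm⁴ = 6.049×10^-6 m⁴
Effective length L_e = K·L = 0.5 × 6.97 = 3.485 m
P_cr = π²EI / L_e² = π² × 207×10⁹ × 6.049×10^-6 / 3.485² = 1.017×10^6 N
Factor of safety n = P_cr / P = 1017.4 / 467 = 2.18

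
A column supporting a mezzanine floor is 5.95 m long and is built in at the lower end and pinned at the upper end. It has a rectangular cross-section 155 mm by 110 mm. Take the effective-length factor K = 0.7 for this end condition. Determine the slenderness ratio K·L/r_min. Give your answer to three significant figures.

For a rectangle r_min = b/√12 = 110/√12 = 31.75 mm
L_e = K·L = 0.7 × 5.95 m = 4.165 m = 4165.0 mm
λ = L_e / r_min = 4165.0 / 31.75 = 131

λ ≈ 131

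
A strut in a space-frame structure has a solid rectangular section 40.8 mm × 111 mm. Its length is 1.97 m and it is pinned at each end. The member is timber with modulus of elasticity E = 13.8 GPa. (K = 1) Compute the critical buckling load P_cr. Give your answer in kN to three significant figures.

P_cr ≈ 22.0 kN

Buckling occurs about the weak axis: I_min = h·b³/12 with b = 40.8 mm (the shorter side).
I_min = 111×40.8³/12 = 6.282×10^5 mm⁴
I = 6.282×10^5 mm⁴ = 6.282×10^-7 m⁴
Effective length L_e = K·L = 1 × 1.97 = 1.970 m
P_cr = π²EI / L_e² = π² × 13.8×10⁹ × 6.282×10^-7 / 1.970² = 2.205×10^4 N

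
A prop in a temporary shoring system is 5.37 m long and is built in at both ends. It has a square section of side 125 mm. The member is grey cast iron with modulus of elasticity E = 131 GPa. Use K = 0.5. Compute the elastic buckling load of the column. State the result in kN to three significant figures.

P_cr ≈ 3650 kN

I = a⁴/12 = 125⁴/12 = 2.035×10^7 mm⁴
I = 2.035×10^7 mm⁴ = 2.035×10^-5 m⁴
Effective length L_e = K·L = 0.5 × 5.37 = 2.685 m
P_cr = π²EI / L_e² = π² × 131×10⁹ × 2.035×10^-5 / 2.685² = 3.649×10^6 N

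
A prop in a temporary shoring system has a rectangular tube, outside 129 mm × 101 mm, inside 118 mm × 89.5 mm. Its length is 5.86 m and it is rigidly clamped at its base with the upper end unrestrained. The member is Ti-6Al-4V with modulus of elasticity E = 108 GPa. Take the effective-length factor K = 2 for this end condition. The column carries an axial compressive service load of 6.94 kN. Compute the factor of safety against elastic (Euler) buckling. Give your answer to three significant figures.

Weak-axis I_min = (h_o·b_o³ − h_i·b_i³)/12 with b_o = 101, b_i = 89.50 mm (shorter outer/inner sides).
I_min = (129×101³ − 118.0×89.50³)/12 = 4.026×10^6 mm⁴
I = 4.026×10^6 mm⁴ = 4.026×10^-6 m⁴
Effective length L_e = K·L = 2 × 5.86 = 11.72 m
P_cr = π²EI / L_e² = π² × 108×10⁹ × 4.026×10^-6 / 11.72² = 3.124×10^4 N
Factor of safety n = P_cr / P = 31.243 / 6.94 = 4.50

n ≈ 4.50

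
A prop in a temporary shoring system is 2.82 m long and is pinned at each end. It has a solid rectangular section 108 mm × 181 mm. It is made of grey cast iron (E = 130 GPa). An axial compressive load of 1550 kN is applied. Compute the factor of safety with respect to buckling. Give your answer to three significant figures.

n ≈ 1.98

Buckling occurs about the weak axis: I_min = h·b³/12 with b = 108 mm (the shorter side).
I_min = 181×108³/12 = 1.900×10^7 mm⁴
I = 1.900×10^7 mm⁴ = 1.900×10^-5 m⁴
Effective length L_e = K·L = 1 × 2.82 = 2.820 m
P_cr = π²EI / L_e² = π² × 130×10⁹ × 1.900×10^-5 / 2.820² = 3.066×10^6 N
Factor of safety n = P_cr / P = 3065.6 / 1550 = 1.98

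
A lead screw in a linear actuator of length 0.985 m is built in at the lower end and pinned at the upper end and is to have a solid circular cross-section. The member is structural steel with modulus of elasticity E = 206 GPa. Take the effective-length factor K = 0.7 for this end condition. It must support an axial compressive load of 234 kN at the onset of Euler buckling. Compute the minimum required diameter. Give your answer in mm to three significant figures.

d ≈ 32.5 mm

L_e = K·L = 0.7 × 0.985 = 0.6895 m
Required I = P_cr·L_e²/(π²E) = 2.340×10^5 × 0.6895² / (π² × 2.06×10^11) = 5.472×10^-8 m⁴
I_req = 5.472×10^4 mm⁴
Solid circle: I = πd⁴/64  ⇒  d = (64I/π)^(1/4) = (64×5.472×10^4/π)^(1/4) = 32.5 mm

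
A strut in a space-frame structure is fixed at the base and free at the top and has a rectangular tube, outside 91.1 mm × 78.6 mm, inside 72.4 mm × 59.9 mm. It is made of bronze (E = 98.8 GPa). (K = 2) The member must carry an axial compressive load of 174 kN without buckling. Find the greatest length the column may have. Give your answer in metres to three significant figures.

L_max ≈ 1.83 m

Weak-axis I_min = (h_o·b_o³ − h_i·b_i³)/12 with b_o = 78.6, b_i = 59.90 mm (shorter outer/inner sides).
I_min = (91.1×78.6³ − 72.40×59.90³)/12 = 2.390×10^6 mm⁴
I = 2.390×10^-6 m⁴
At the buckling limit P_cr = P = 1.740×10^5 N
From P_cr = π²EI/(K·L)²:  L = (1/K)·√(π²EI/P_cr) = (1/2)·√(π²×9.88×10^10×2.390×10^-6/1.740×10^5)
L = 1.83 m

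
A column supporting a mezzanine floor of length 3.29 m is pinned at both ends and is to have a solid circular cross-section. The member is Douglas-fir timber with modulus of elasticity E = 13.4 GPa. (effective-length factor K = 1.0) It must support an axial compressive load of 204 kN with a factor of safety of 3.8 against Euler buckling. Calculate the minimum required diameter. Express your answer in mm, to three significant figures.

d ≈ 190 mm

Required P_cr = n·P = 3.8 × 204 = 775.2 kN
L_e = K·L = 1 × 3.29 = 3.290 m
Required I = P_cr·L_e²/(π²E) = 7.752×10^5 × 3.290² / (π² × 1.34×10^10) = 6.345×10^-5 m⁴
I_req = 6.345×10^7 mm⁴
Solid circle: I = πd⁴/64  ⇒  d = (64I/π)^(1/4) = (64×6.345×10^7/π)^(1/4) = 190 mm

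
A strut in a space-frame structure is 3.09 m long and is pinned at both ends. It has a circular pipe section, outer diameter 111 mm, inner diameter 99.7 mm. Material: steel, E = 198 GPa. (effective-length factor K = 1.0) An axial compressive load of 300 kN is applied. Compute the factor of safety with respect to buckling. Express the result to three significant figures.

n ≈ 1.77

d_o = 111 mm, d_i = 99.7 mm
I = π(d_o⁴ − d_i⁴)/64 = π(111⁴ − 99.70⁴)/64 = 2.602×10^6 mm⁴
I = 2.602×10^6 mm⁴ = 2.602×10^-6 m⁴
Effective length L_e = K·L = 1 × 3.09 = 3.090 m
P_cr = π²EI / L_e² = π² × 198×10⁹ × 2.602×10^-6 / 3.090² = 5.325×10^5 N
Factor of safety n = P_cr / P = 532.48 / 300 = 1.77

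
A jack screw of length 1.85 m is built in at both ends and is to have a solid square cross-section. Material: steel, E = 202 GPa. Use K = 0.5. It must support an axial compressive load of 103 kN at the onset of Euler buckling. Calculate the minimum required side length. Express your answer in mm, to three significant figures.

a ≈ 27.0 mm

L_e = K·L = 0.5 × 1.85 = 0.9250 m
Required I = P_cr·L_e²/(π²E) = 1.030×10^5 × 0.9250² / (π² × 2.02×10^11) = 4.420×10^-8 m⁴
I_req = 4.420×10^4 mm⁴
Solid square: I = a⁴/12  ⇒  a = (12I)^(1/4) = (12×4.420×10^4)^(1/4) = 27.0 mm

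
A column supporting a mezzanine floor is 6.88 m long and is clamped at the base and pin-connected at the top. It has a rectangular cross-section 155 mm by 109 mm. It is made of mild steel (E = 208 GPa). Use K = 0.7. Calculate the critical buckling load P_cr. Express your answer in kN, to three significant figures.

Buckling occurs about the weak axis: I_min = h·b³/12 with b = 109 mm (the shorter side).
I_min = 155×109³/12 = 1.673×10^7 mm⁴
I = 1.673×10^7 mm⁴ = 1.673×10^-5 m⁴
Effective length L_e = K·L = 0.7 × 6.88 = 4.816 m
P_cr = π²EI / L_e² = π² × 208×10⁹ × 1.673×10^-5 / 4.816² = 1.481×10^6 N

P_cr ≈ 1480 kN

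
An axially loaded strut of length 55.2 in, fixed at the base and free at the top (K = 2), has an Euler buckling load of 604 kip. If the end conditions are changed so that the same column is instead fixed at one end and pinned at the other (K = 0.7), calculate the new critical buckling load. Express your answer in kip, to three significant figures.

P_cr ≈ 4930 kip

P_cr ∝ 1/K², so P_cr,new = P_cr,old × (K_old/K_new)² = 604 × (2/0.7)²
= 604 × 8.163 = 4930 kip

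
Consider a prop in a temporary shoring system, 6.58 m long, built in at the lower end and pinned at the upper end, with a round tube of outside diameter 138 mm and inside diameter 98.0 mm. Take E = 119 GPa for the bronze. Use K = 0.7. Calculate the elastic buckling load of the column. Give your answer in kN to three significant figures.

P_cr ≈ 735 kN

d_o = 138 mm, d_i = 98.0 mm
I = π(d_o⁴ − d_i⁴)/64 = π(138⁴ − 98.00⁴)/64 = 1.328×10^7 mm⁴
I = 1.328×10^7 mm⁴ = 1.328×10^-5 m⁴
Effective length L_e = K·L = 0.7 × 6.58 = 4.606 m
P_cr = π²EI / L_e² = π² × 119×10⁹ × 1.328×10^-5 / 4.606² = 7.349×10^5 N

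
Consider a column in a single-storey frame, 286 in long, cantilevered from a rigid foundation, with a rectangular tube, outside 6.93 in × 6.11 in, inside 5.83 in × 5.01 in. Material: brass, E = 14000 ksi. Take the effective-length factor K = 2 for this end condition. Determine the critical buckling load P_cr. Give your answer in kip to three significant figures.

Weak-axis I_min = (h_o·b_o³ − h_i·b_i³)/12 with b_o = 6.11, b_i = 5.010 in (shorter outer/inner sides).
I_min = (6.93×6.11³ − 5.830×5.010³)/12 = 70.63 in⁴
Effective length L_e = K·L = 2 × 286 = 572.0 in
P_cr = π²EI / L_e² = π² × 14000×10³ × 70.63 / 572.0² = 2.983×10^4 lb

P_cr ≈ 29.8 kip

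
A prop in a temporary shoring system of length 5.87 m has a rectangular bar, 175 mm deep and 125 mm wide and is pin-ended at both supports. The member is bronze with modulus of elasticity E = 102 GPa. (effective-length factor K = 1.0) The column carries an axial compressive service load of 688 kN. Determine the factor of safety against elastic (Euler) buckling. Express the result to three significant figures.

Buckling occurs about the weak axis: I_min = h·b³/12 with b = 125 mm (the shorter side).
I_min = 175×125³/12 = 2.848×10^7 mm⁴
I = 2.848×10^7 mm⁴ = 2.848×10^-5 m⁴
Effective length L_e = K·L = 1 × 5.87 = 5.870 m
P_cr = π²EI / L_e² = π² × 102×10⁹ × 2.848×10^-5 / 5.870² = 8.322×10^5 N
Factor of safety n = P_cr / P = 832.17 / 688 = 1.21

n ≈ 1.21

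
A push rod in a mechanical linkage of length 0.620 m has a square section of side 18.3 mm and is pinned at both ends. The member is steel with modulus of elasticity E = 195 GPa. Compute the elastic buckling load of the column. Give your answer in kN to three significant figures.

I = a⁴/12 = 18.3⁴/12 = 9.346×10^3 mm⁴
I = 9.346×10^3 mm⁴ = 9.346×10^-9 m⁴
Effective length L_e = K·L = 1 × 0.620 = 0.6200 m
P_cr = π²EI / L_e² = π² × 195×10⁹ × 9.346×10^-9 / 0.6200² = 4.679×10^4 N

P_cr ≈ 46.8 kN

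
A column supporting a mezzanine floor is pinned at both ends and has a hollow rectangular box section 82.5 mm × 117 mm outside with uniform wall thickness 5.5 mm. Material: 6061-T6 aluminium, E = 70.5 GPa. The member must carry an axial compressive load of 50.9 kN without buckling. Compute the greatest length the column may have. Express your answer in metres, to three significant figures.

L_max ≈ 5.54 m

Inner dimensions: h_i = 117 − 2×5.5 = 106.0 mm, b_i = 82.5 − 2×5.5 = 71.50 mm
Weak-axis I_min = (h_o·b_o³ − h_i·b_i³)/12 with b_o = 82.5, b_i = 71.50 mm (shorter outer/inner sides).
I_min = (117×82.5³ − 106.0×71.50³)/12 = 2.246×10^6 mm⁴
I = 2.246×10^-6 m⁴
At the buckling limit P_cr = P = 5.090×10^4 N
From P_cr = π²EI/(K·L)²:  L = (1/K)·√(π²EI/P_cr) = (1/1)·√(π²×7.05×10^10×2.246×10^-6/5.090×10^4)
L = 5.54 m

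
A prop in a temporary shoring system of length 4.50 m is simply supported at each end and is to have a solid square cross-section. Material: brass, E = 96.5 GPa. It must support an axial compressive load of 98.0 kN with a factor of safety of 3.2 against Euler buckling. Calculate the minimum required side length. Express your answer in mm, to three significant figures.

a ≈ 94.6 mm

Required P_cr = n·P = 3.2 × 98.0 = 313.6 kN
L_e = K·L = 1 × 4.50 = 4.500 m
Required I = P_cr·L_e²/(π²E) = 3.136×10^5 × 4.500² / (π² × 9.65×10^10) = 6.668×10^-6 m⁴
I_req = 6.668×10^6 mm⁴
Solid square: I = a⁴/12  ⇒  a = (12I)^(1/4) = (12×6.668×10^6)^(1/4) = 94.6 mm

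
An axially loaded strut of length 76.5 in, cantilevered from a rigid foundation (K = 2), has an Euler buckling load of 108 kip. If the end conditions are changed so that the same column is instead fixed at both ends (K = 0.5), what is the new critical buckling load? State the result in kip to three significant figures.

P_cr ≈ 1730 kip

P_cr ∝ 1/K², so P_cr,new = P_cr,old × (K_old/K_new)² = 108 × (2/0.5)²
= 108 × 16.00 = 1730 kip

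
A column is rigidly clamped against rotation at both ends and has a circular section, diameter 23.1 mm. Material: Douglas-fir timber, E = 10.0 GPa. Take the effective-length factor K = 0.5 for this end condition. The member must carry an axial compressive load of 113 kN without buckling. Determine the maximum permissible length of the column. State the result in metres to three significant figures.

I = πd⁴/64 = π×23.1⁴/64 = 1.398×10^4 mm⁴
I = 1.398×10^-8 m⁴
At the buckling limit P_cr = P = 1.130×10^5 N
From P_cr = π²EI/(K·L)²:  L = (1/K)·√(π²EI/P_cr) = (1/0.5)·√(π²×1.00×10^10×1.398×10^-8/1.130×10^5)
L = 0.221 m

L_max ≈ 0.221 m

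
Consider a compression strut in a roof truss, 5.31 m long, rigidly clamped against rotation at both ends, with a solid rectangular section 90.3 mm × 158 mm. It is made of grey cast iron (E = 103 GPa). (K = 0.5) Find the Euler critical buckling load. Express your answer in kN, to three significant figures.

Buckling occurs about the weak axis: I_min = h·b³/12 with b = 90.3 mm (the shorter side).
I_min = 158×90.3³/12 = 9.695×10^6 mm⁴
I = 9.695×10^6 mm⁴ = 9.695×10^-6 m⁴
Effective length L_e = K·L = 0.5 × 5.31 = 2.655 m
P_cr = π²EI / L_e² = π² × 103×10⁹ × 9.695×10^-6 / 2.655² = 1.398×10^6 N

P_cr ≈ 1400 kN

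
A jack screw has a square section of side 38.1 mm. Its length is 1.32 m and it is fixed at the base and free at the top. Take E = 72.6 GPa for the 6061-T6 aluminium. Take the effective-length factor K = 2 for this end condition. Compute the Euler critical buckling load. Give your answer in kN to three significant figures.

P_cr ≈ 18.1 kN

I = a⁴/12 = 38.1⁴/12 = 1.756×10^5 mm⁴
I = 1.756×10^5 mm⁴ = 1.756×10^-7 m⁴
Effective length L_e = K·L = 2 × 1.32 = 2.640 m
P_cr = π²EI / L_e² = π² × 72.6×10⁹ × 1.756×10^-7 / 2.640² = 1.805×10^4 N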